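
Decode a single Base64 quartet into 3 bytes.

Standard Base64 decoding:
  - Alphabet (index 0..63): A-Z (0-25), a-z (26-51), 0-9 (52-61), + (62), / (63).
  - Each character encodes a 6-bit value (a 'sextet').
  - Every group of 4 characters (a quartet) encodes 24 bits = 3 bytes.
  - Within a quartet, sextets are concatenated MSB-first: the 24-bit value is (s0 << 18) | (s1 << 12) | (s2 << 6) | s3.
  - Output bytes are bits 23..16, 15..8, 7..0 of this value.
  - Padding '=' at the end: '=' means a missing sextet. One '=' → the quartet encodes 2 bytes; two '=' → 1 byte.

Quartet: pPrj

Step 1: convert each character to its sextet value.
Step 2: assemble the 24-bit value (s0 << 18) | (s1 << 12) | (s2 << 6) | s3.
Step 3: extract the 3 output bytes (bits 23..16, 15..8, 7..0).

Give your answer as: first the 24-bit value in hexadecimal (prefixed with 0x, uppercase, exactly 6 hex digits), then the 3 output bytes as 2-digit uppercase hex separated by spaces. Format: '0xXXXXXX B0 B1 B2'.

Answer: 0xA4FAE3 A4 FA E3

Derivation:
Sextets: p=41, P=15, r=43, j=35
24-bit: (41<<18) | (15<<12) | (43<<6) | 35
      = 0xA40000 | 0x00F000 | 0x000AC0 | 0x000023
      = 0xA4FAE3
Bytes: (v>>16)&0xFF=A4, (v>>8)&0xFF=FA, v&0xFF=E3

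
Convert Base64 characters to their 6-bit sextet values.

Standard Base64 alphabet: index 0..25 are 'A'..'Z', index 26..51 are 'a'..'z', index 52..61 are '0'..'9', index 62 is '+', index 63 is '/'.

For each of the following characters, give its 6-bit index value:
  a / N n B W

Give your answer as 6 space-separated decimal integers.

Answer: 26 63 13 39 1 22

Derivation:
'a': a..z range, 26 + ord('a') − ord('a') = 26
'/': index 63
'N': A..Z range, ord('N') − ord('A') = 13
'n': a..z range, 26 + ord('n') − ord('a') = 39
'B': A..Z range, ord('B') − ord('A') = 1
'W': A..Z range, ord('W') − ord('A') = 22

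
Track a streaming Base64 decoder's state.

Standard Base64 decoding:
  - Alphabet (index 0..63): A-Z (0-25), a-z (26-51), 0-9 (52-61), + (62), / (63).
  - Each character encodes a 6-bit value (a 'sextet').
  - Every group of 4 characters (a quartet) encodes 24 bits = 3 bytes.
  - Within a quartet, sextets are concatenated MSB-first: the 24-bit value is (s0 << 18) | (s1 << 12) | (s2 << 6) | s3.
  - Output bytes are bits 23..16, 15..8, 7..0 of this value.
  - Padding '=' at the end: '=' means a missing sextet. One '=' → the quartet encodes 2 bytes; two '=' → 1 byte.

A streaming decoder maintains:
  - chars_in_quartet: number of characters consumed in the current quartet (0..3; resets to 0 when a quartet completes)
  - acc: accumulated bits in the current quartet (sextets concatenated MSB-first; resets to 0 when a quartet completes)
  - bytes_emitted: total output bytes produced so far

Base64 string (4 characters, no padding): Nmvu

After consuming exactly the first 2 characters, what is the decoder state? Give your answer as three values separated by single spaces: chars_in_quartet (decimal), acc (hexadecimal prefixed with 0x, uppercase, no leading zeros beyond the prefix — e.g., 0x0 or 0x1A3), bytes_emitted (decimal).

Answer: 2 0x366 0

Derivation:
After char 0 ('N'=13): chars_in_quartet=1 acc=0xD bytes_emitted=0
After char 1 ('m'=38): chars_in_quartet=2 acc=0x366 bytes_emitted=0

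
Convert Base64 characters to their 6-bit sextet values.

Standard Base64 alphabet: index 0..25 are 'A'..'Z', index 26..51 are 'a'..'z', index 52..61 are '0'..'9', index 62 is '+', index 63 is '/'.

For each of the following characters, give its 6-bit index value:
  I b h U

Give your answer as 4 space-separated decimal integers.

Answer: 8 27 33 20

Derivation:
'I': A..Z range, ord('I') − ord('A') = 8
'b': a..z range, 26 + ord('b') − ord('a') = 27
'h': a..z range, 26 + ord('h') − ord('a') = 33
'U': A..Z range, ord('U') − ord('A') = 20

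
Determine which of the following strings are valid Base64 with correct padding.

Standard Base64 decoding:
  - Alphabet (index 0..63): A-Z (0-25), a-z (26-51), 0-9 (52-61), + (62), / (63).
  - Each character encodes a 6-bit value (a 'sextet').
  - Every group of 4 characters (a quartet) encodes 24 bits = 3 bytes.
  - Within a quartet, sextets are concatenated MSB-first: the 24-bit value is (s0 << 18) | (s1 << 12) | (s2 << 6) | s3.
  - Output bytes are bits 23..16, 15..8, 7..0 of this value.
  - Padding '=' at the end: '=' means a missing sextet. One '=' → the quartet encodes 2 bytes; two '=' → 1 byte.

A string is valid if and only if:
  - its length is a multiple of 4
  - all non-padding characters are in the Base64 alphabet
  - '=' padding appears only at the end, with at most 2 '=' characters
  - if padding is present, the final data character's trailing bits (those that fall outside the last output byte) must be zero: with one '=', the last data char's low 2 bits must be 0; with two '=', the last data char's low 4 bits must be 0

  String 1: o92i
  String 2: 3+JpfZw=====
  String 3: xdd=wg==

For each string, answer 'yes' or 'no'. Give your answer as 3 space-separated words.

String 1: 'o92i' → valid
String 2: '3+JpfZw=====' → invalid (5 pad chars (max 2))
String 3: 'xdd=wg==' → invalid (bad char(s): ['=']; '=' in middle)

Answer: yes no no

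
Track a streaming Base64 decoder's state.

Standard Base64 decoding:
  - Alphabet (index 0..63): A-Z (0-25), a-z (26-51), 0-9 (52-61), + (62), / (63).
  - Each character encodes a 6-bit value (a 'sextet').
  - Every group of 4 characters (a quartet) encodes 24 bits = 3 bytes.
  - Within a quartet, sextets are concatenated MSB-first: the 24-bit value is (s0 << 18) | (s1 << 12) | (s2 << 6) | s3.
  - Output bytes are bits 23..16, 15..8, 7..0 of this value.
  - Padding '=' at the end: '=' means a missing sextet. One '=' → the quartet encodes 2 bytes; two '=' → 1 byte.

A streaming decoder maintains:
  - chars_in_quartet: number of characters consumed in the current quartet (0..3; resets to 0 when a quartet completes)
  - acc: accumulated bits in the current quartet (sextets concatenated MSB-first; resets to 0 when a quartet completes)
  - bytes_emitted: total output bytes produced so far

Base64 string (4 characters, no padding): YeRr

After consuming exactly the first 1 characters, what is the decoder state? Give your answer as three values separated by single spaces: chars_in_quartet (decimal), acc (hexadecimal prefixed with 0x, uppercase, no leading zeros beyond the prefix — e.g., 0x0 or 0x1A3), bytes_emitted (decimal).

Answer: 1 0x18 0

Derivation:
After char 0 ('Y'=24): chars_in_quartet=1 acc=0x18 bytes_emitted=0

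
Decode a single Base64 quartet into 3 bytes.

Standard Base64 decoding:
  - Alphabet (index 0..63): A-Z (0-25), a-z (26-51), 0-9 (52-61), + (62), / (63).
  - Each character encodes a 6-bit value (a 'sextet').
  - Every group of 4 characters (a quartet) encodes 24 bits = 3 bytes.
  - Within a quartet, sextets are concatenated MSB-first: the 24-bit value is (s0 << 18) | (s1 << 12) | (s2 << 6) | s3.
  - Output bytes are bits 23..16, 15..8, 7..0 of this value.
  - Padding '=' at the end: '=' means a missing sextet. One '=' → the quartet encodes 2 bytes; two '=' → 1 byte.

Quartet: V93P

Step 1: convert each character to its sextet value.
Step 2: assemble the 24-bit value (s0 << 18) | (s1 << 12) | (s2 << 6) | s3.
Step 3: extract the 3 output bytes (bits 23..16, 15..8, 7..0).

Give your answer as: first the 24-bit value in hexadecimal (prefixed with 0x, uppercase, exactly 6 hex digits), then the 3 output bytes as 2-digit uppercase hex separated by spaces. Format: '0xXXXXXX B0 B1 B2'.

Sextets: V=21, 9=61, 3=55, P=15
24-bit: (21<<18) | (61<<12) | (55<<6) | 15
      = 0x540000 | 0x03D000 | 0x000DC0 | 0x00000F
      = 0x57DDCF
Bytes: (v>>16)&0xFF=57, (v>>8)&0xFF=DD, v&0xFF=CF

Answer: 0x57DDCF 57 DD CF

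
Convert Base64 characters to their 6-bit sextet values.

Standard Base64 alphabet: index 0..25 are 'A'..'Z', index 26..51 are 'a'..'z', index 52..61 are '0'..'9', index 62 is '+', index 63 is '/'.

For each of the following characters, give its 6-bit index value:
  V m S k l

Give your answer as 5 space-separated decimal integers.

'V': A..Z range, ord('V') − ord('A') = 21
'm': a..z range, 26 + ord('m') − ord('a') = 38
'S': A..Z range, ord('S') − ord('A') = 18
'k': a..z range, 26 + ord('k') − ord('a') = 36
'l': a..z range, 26 + ord('l') − ord('a') = 37

Answer: 21 38 18 36 37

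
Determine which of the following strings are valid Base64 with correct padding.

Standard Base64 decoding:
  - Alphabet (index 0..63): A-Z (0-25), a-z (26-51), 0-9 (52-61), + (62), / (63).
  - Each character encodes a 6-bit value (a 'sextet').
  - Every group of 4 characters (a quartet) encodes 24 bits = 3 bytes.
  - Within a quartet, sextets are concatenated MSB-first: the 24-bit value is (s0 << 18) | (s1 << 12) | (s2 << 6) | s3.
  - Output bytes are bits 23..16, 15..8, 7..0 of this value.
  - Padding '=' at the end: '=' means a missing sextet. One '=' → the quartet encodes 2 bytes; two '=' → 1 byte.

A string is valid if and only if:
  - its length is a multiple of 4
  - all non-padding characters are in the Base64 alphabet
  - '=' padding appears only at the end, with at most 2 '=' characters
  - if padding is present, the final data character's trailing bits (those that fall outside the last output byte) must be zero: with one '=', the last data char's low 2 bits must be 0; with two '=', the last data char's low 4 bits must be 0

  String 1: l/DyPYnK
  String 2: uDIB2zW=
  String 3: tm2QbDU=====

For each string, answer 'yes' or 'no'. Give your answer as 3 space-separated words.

String 1: 'l/DyPYnK' → valid
String 2: 'uDIB2zW=' → invalid (bad trailing bits)
String 3: 'tm2QbDU=====' → invalid (5 pad chars (max 2))

Answer: yes no no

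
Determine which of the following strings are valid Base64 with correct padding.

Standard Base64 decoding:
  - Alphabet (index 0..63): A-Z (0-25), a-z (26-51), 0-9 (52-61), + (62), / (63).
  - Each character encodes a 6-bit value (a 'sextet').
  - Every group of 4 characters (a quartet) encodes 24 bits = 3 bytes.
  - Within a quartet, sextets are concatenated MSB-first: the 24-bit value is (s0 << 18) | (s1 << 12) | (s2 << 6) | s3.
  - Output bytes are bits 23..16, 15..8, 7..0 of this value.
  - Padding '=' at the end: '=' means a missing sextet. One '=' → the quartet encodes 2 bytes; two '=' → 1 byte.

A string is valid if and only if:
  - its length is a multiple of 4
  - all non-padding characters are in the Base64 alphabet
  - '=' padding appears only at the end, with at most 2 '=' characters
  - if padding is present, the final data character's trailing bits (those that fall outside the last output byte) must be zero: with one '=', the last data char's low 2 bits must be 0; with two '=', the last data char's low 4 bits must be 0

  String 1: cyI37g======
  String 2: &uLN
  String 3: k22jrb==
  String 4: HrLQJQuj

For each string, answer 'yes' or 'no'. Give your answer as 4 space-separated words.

Answer: no no no yes

Derivation:
String 1: 'cyI37g======' → invalid (6 pad chars (max 2))
String 2: '&uLN' → invalid (bad char(s): ['&'])
String 3: 'k22jrb==' → invalid (bad trailing bits)
String 4: 'HrLQJQuj' → valid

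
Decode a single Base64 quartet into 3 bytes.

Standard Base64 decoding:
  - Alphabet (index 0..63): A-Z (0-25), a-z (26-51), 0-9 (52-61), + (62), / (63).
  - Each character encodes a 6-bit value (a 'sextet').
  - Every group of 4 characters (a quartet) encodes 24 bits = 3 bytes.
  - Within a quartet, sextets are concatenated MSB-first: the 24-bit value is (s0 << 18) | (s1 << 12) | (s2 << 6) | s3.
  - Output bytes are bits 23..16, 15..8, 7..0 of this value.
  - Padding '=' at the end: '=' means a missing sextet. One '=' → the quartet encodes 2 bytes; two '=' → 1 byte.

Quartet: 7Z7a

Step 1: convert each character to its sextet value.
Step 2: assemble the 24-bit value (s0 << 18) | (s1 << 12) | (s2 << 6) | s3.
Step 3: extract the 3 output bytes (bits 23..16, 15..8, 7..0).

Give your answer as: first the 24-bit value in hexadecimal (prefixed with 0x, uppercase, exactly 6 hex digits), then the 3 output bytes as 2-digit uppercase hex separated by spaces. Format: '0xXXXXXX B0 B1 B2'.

Sextets: 7=59, Z=25, 7=59, a=26
24-bit: (59<<18) | (25<<12) | (59<<6) | 26
      = 0xEC0000 | 0x019000 | 0x000EC0 | 0x00001A
      = 0xED9EDA
Bytes: (v>>16)&0xFF=ED, (v>>8)&0xFF=9E, v&0xFF=DA

Answer: 0xED9EDA ED 9E DA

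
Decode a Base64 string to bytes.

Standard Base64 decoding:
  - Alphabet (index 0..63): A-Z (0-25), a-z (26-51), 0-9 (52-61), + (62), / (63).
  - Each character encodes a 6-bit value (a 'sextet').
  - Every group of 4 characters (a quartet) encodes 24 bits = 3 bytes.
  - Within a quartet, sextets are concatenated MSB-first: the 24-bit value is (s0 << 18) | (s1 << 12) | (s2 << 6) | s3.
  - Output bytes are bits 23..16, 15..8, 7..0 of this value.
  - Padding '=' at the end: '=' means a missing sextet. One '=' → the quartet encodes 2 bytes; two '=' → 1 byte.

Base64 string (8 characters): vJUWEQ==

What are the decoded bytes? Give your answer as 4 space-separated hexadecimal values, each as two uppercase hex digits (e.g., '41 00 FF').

After char 0 ('v'=47): chars_in_quartet=1 acc=0x2F bytes_emitted=0
After char 1 ('J'=9): chars_in_quartet=2 acc=0xBC9 bytes_emitted=0
After char 2 ('U'=20): chars_in_quartet=3 acc=0x2F254 bytes_emitted=0
After char 3 ('W'=22): chars_in_quartet=4 acc=0xBC9516 -> emit BC 95 16, reset; bytes_emitted=3
After char 4 ('E'=4): chars_in_quartet=1 acc=0x4 bytes_emitted=3
After char 5 ('Q'=16): chars_in_quartet=2 acc=0x110 bytes_emitted=3
Padding '==': partial quartet acc=0x110 -> emit 11; bytes_emitted=4

Answer: BC 95 16 11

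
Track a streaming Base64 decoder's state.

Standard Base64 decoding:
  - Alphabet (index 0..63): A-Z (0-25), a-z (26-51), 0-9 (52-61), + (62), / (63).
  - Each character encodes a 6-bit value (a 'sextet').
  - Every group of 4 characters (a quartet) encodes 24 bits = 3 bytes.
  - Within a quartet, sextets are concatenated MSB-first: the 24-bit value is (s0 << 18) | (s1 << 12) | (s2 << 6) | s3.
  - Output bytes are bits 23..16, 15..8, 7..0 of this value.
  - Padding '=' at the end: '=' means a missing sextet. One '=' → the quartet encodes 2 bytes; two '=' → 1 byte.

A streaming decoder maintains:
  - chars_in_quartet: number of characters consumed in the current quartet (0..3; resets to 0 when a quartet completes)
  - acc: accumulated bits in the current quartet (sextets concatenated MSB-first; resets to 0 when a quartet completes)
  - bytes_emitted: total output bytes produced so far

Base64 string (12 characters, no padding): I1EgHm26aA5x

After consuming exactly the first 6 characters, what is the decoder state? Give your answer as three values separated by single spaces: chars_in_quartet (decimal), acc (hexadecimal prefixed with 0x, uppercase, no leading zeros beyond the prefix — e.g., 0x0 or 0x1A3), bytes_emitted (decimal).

After char 0 ('I'=8): chars_in_quartet=1 acc=0x8 bytes_emitted=0
After char 1 ('1'=53): chars_in_quartet=2 acc=0x235 bytes_emitted=0
After char 2 ('E'=4): chars_in_quartet=3 acc=0x8D44 bytes_emitted=0
After char 3 ('g'=32): chars_in_quartet=4 acc=0x235120 -> emit 23 51 20, reset; bytes_emitted=3
After char 4 ('H'=7): chars_in_quartet=1 acc=0x7 bytes_emitted=3
After char 5 ('m'=38): chars_in_quartet=2 acc=0x1E6 bytes_emitted=3

Answer: 2 0x1E6 3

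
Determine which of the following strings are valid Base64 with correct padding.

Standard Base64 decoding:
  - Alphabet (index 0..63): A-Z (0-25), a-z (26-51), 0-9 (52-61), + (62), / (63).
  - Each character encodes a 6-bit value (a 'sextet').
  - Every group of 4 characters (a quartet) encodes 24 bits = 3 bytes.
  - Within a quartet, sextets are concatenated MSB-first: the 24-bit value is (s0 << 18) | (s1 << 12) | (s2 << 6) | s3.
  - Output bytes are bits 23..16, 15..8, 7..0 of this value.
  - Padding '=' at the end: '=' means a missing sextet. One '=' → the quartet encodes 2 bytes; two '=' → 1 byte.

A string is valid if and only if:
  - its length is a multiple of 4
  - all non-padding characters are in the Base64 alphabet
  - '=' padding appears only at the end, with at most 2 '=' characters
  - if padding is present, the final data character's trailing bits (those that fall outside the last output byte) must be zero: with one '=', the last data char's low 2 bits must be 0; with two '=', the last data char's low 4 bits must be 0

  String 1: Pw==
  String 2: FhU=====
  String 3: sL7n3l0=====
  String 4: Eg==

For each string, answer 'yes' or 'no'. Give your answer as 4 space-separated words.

Answer: yes no no yes

Derivation:
String 1: 'Pw==' → valid
String 2: 'FhU=====' → invalid (5 pad chars (max 2))
String 3: 'sL7n3l0=====' → invalid (5 pad chars (max 2))
String 4: 'Eg==' → valid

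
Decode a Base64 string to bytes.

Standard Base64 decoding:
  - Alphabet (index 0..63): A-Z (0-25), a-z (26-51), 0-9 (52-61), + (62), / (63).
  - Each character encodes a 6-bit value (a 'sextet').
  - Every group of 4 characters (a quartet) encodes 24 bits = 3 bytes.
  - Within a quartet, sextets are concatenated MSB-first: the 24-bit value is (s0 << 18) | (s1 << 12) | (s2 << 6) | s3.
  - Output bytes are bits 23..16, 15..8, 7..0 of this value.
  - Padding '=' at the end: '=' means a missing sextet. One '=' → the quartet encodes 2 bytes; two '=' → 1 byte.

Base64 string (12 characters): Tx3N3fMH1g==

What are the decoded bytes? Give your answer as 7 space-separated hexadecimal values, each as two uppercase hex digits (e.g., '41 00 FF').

After char 0 ('T'=19): chars_in_quartet=1 acc=0x13 bytes_emitted=0
After char 1 ('x'=49): chars_in_quartet=2 acc=0x4F1 bytes_emitted=0
After char 2 ('3'=55): chars_in_quartet=3 acc=0x13C77 bytes_emitted=0
After char 3 ('N'=13): chars_in_quartet=4 acc=0x4F1DCD -> emit 4F 1D CD, reset; bytes_emitted=3
After char 4 ('3'=55): chars_in_quartet=1 acc=0x37 bytes_emitted=3
After char 5 ('f'=31): chars_in_quartet=2 acc=0xDDF bytes_emitted=3
After char 6 ('M'=12): chars_in_quartet=3 acc=0x377CC bytes_emitted=3
After char 7 ('H'=7): chars_in_quartet=4 acc=0xDDF307 -> emit DD F3 07, reset; bytes_emitted=6
After char 8 ('1'=53): chars_in_quartet=1 acc=0x35 bytes_emitted=6
After char 9 ('g'=32): chars_in_quartet=2 acc=0xD60 bytes_emitted=6
Padding '==': partial quartet acc=0xD60 -> emit D6; bytes_emitted=7

Answer: 4F 1D CD DD F3 07 D6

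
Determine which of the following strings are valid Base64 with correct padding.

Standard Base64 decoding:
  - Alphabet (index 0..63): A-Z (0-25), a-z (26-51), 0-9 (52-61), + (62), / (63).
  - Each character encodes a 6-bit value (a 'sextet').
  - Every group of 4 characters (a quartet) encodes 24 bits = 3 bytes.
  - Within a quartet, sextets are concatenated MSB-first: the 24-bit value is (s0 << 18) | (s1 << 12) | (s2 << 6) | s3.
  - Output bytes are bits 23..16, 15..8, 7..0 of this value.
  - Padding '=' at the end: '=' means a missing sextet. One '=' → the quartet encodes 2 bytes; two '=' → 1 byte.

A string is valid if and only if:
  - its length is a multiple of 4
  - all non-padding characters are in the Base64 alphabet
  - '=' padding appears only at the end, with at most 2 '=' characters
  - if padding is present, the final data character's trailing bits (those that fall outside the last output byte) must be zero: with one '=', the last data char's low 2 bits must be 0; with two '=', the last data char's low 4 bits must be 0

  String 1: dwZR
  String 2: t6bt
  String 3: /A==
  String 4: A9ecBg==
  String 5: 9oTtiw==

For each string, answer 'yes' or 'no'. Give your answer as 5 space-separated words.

Answer: yes yes yes yes yes

Derivation:
String 1: 'dwZR' → valid
String 2: 't6bt' → valid
String 3: '/A==' → valid
String 4: 'A9ecBg==' → valid
String 5: '9oTtiw==' → valid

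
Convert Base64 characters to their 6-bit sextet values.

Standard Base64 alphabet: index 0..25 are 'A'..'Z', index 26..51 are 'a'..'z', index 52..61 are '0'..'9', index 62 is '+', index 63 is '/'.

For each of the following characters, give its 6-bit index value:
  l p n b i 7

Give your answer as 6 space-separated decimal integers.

'l': a..z range, 26 + ord('l') − ord('a') = 37
'p': a..z range, 26 + ord('p') − ord('a') = 41
'n': a..z range, 26 + ord('n') − ord('a') = 39
'b': a..z range, 26 + ord('b') − ord('a') = 27
'i': a..z range, 26 + ord('i') − ord('a') = 34
'7': 0..9 range, 52 + ord('7') − ord('0') = 59

Answer: 37 41 39 27 34 59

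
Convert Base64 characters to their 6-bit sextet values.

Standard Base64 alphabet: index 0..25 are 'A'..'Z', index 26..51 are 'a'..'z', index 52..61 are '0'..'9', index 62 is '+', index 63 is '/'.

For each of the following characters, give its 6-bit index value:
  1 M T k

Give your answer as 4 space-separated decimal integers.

Answer: 53 12 19 36

Derivation:
'1': 0..9 range, 52 + ord('1') − ord('0') = 53
'M': A..Z range, ord('M') − ord('A') = 12
'T': A..Z range, ord('T') − ord('A') = 19
'k': a..z range, 26 + ord('k') − ord('a') = 36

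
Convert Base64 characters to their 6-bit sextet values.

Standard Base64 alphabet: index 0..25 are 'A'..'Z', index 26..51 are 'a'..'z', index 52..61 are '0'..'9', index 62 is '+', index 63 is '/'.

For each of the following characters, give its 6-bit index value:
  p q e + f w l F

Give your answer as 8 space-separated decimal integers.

'p': a..z range, 26 + ord('p') − ord('a') = 41
'q': a..z range, 26 + ord('q') − ord('a') = 42
'e': a..z range, 26 + ord('e') − ord('a') = 30
'+': index 62
'f': a..z range, 26 + ord('f') − ord('a') = 31
'w': a..z range, 26 + ord('w') − ord('a') = 48
'l': a..z range, 26 + ord('l') − ord('a') = 37
'F': A..Z range, ord('F') − ord('A') = 5

Answer: 41 42 30 62 31 48 37 5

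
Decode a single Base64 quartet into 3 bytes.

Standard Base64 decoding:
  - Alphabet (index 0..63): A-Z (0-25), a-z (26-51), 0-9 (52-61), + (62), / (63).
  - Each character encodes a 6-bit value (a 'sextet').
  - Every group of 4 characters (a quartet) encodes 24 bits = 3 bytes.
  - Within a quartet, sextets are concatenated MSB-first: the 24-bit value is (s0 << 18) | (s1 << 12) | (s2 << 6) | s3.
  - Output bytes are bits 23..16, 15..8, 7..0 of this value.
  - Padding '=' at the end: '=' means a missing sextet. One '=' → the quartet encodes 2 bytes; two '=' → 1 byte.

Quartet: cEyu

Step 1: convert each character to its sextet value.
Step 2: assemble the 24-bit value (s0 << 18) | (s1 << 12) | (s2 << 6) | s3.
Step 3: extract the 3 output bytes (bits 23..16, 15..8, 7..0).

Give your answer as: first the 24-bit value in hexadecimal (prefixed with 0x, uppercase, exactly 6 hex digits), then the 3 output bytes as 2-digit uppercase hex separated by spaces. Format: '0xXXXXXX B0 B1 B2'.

Answer: 0x704CAE 70 4C AE

Derivation:
Sextets: c=28, E=4, y=50, u=46
24-bit: (28<<18) | (4<<12) | (50<<6) | 46
      = 0x700000 | 0x004000 | 0x000C80 | 0x00002E
      = 0x704CAE
Bytes: (v>>16)&0xFF=70, (v>>8)&0xFF=4C, v&0xFF=AE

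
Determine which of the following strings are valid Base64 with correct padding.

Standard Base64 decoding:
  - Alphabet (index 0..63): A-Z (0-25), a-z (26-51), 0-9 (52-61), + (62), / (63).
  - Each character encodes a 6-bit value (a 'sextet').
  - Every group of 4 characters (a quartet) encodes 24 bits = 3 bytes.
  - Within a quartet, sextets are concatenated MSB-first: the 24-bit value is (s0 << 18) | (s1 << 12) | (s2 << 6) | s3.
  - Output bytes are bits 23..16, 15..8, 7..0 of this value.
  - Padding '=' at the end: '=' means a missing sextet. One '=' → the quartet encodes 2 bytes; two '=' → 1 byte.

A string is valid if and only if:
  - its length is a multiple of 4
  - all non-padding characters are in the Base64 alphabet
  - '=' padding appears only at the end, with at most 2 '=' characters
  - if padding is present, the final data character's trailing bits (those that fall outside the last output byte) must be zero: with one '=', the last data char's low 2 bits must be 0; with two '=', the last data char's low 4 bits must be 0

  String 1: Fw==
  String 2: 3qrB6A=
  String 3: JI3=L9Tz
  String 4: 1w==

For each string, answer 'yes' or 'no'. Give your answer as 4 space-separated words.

String 1: 'Fw==' → valid
String 2: '3qrB6A=' → invalid (len=7 not mult of 4)
String 3: 'JI3=L9Tz' → invalid (bad char(s): ['=']; '=' in middle)
String 4: '1w==' → valid

Answer: yes no no yes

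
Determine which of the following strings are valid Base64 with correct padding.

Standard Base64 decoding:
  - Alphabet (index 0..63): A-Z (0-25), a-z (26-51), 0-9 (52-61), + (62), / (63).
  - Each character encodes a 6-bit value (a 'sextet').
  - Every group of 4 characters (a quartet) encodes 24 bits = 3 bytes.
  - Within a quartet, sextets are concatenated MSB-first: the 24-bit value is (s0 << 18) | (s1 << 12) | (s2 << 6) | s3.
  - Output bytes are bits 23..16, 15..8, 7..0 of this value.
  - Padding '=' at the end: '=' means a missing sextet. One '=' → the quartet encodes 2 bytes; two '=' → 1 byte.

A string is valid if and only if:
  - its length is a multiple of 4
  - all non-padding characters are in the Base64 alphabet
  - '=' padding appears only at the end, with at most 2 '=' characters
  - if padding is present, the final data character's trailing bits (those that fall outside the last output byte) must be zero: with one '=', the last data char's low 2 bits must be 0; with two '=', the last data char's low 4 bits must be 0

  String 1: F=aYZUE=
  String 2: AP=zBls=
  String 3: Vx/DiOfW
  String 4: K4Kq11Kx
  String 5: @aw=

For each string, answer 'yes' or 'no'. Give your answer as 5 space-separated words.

String 1: 'F=aYZUE=' → invalid (bad char(s): ['=']; '=' in middle)
String 2: 'AP=zBls=' → invalid (bad char(s): ['=']; '=' in middle)
String 3: 'Vx/DiOfW' → valid
String 4: 'K4Kq11Kx' → valid
String 5: '@aw=' → invalid (bad char(s): ['@'])

Answer: no no yes yes no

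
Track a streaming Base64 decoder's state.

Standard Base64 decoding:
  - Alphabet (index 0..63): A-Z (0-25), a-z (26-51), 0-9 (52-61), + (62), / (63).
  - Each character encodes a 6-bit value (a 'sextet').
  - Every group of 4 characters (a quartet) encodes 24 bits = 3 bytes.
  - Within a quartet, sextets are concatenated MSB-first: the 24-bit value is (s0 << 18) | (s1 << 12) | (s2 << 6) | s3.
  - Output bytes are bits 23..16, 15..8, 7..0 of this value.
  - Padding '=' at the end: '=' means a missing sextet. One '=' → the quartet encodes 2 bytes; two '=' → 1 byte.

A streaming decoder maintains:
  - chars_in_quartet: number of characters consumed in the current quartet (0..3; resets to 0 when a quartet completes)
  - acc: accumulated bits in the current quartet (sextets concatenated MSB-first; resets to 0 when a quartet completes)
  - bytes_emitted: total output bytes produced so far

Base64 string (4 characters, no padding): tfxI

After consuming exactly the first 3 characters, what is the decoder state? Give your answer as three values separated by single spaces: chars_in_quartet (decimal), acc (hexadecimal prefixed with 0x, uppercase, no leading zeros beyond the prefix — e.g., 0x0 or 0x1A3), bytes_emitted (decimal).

After char 0 ('t'=45): chars_in_quartet=1 acc=0x2D bytes_emitted=0
After char 1 ('f'=31): chars_in_quartet=2 acc=0xB5F bytes_emitted=0
After char 2 ('x'=49): chars_in_quartet=3 acc=0x2D7F1 bytes_emitted=0

Answer: 3 0x2D7F1 0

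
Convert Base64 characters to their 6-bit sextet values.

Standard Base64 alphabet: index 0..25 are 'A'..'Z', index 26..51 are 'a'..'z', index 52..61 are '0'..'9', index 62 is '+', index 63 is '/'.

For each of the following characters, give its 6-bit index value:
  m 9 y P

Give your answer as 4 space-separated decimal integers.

Answer: 38 61 50 15

Derivation:
'm': a..z range, 26 + ord('m') − ord('a') = 38
'9': 0..9 range, 52 + ord('9') − ord('0') = 61
'y': a..z range, 26 + ord('y') − ord('a') = 50
'P': A..Z range, ord('P') − ord('A') = 15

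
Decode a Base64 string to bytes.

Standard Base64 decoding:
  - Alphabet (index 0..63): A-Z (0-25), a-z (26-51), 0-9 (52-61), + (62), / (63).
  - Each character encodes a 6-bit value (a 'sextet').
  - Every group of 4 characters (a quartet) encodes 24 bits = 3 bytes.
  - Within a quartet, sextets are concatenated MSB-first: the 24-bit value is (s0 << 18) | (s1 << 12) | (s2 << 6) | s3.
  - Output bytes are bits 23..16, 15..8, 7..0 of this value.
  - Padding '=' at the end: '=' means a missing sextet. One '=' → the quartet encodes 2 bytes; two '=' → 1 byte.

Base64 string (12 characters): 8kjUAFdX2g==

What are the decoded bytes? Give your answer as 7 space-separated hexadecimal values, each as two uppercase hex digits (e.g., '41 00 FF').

Answer: F2 48 D4 00 57 57 DA

Derivation:
After char 0 ('8'=60): chars_in_quartet=1 acc=0x3C bytes_emitted=0
After char 1 ('k'=36): chars_in_quartet=2 acc=0xF24 bytes_emitted=0
After char 2 ('j'=35): chars_in_quartet=3 acc=0x3C923 bytes_emitted=0
After char 3 ('U'=20): chars_in_quartet=4 acc=0xF248D4 -> emit F2 48 D4, reset; bytes_emitted=3
After char 4 ('A'=0): chars_in_quartet=1 acc=0x0 bytes_emitted=3
After char 5 ('F'=5): chars_in_quartet=2 acc=0x5 bytes_emitted=3
After char 6 ('d'=29): chars_in_quartet=3 acc=0x15D bytes_emitted=3
After char 7 ('X'=23): chars_in_quartet=4 acc=0x5757 -> emit 00 57 57, reset; bytes_emitted=6
After char 8 ('2'=54): chars_in_quartet=1 acc=0x36 bytes_emitted=6
After char 9 ('g'=32): chars_in_quartet=2 acc=0xDA0 bytes_emitted=6
Padding '==': partial quartet acc=0xDA0 -> emit DA; bytes_emitted=7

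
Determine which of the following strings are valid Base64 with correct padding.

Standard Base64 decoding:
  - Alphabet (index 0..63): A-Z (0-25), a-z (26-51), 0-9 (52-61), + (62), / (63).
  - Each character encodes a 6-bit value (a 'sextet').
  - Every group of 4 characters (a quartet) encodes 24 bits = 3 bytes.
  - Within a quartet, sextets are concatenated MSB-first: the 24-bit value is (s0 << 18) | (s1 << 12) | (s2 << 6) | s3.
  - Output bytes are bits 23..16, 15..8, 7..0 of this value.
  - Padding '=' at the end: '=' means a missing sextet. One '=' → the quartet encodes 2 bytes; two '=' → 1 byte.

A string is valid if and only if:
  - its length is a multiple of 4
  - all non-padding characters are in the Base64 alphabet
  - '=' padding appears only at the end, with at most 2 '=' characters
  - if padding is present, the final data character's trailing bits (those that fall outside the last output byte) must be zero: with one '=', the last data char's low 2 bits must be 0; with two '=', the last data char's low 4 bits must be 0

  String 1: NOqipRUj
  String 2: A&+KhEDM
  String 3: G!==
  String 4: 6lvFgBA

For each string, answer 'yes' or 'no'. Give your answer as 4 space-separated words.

Answer: yes no no no

Derivation:
String 1: 'NOqipRUj' → valid
String 2: 'A&+KhEDM' → invalid (bad char(s): ['&'])
String 3: 'G!==' → invalid (bad char(s): ['!'])
String 4: '6lvFgBA' → invalid (len=7 not mult of 4)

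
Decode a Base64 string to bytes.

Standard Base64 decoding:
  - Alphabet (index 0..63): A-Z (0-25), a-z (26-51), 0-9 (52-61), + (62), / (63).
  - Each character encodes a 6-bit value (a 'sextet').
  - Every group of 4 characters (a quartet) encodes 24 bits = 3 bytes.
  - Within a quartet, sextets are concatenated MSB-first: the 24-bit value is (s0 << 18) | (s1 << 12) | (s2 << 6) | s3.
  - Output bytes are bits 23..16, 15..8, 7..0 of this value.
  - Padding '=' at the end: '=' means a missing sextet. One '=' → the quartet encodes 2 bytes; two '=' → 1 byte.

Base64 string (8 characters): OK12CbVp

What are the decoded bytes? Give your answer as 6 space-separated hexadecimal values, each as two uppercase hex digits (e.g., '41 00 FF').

Answer: 38 AD 76 09 B5 69

Derivation:
After char 0 ('O'=14): chars_in_quartet=1 acc=0xE bytes_emitted=0
After char 1 ('K'=10): chars_in_quartet=2 acc=0x38A bytes_emitted=0
After char 2 ('1'=53): chars_in_quartet=3 acc=0xE2B5 bytes_emitted=0
After char 3 ('2'=54): chars_in_quartet=4 acc=0x38AD76 -> emit 38 AD 76, reset; bytes_emitted=3
After char 4 ('C'=2): chars_in_quartet=1 acc=0x2 bytes_emitted=3
After char 5 ('b'=27): chars_in_quartet=2 acc=0x9B bytes_emitted=3
After char 6 ('V'=21): chars_in_quartet=3 acc=0x26D5 bytes_emitted=3
After char 7 ('p'=41): chars_in_quartet=4 acc=0x9B569 -> emit 09 B5 69, reset; bytes_emitted=6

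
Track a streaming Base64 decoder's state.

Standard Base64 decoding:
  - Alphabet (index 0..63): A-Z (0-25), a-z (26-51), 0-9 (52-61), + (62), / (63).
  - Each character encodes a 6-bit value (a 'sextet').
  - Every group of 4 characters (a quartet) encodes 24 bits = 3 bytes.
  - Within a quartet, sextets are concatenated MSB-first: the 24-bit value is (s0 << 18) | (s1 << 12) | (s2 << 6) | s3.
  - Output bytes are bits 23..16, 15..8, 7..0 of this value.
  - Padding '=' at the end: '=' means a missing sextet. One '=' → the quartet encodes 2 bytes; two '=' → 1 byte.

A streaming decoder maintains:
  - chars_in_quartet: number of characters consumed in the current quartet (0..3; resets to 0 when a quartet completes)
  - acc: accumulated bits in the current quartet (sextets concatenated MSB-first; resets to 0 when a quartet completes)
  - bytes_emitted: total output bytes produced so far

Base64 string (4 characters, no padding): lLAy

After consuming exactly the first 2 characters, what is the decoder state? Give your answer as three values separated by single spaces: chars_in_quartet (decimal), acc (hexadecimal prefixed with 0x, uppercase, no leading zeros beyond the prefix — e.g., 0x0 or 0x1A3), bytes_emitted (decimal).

After char 0 ('l'=37): chars_in_quartet=1 acc=0x25 bytes_emitted=0
After char 1 ('L'=11): chars_in_quartet=2 acc=0x94B bytes_emitted=0

Answer: 2 0x94B 0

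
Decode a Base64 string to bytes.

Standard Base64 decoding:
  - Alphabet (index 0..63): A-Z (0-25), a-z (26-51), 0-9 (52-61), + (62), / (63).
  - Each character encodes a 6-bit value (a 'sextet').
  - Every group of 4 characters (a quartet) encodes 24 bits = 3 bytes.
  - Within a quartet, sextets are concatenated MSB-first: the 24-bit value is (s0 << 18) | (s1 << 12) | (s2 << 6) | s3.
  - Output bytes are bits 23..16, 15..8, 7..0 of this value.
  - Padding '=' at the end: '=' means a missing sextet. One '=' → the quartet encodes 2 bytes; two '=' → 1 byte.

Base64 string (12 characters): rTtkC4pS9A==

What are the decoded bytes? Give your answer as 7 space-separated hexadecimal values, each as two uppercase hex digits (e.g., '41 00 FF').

Answer: AD 3B 64 0B 8A 52 F4

Derivation:
After char 0 ('r'=43): chars_in_quartet=1 acc=0x2B bytes_emitted=0
After char 1 ('T'=19): chars_in_quartet=2 acc=0xAD3 bytes_emitted=0
After char 2 ('t'=45): chars_in_quartet=3 acc=0x2B4ED bytes_emitted=0
After char 3 ('k'=36): chars_in_quartet=4 acc=0xAD3B64 -> emit AD 3B 64, reset; bytes_emitted=3
After char 4 ('C'=2): chars_in_quartet=1 acc=0x2 bytes_emitted=3
After char 5 ('4'=56): chars_in_quartet=2 acc=0xB8 bytes_emitted=3
After char 6 ('p'=41): chars_in_quartet=3 acc=0x2E29 bytes_emitted=3
After char 7 ('S'=18): chars_in_quartet=4 acc=0xB8A52 -> emit 0B 8A 52, reset; bytes_emitted=6
After char 8 ('9'=61): chars_in_quartet=1 acc=0x3D bytes_emitted=6
After char 9 ('A'=0): chars_in_quartet=2 acc=0xF40 bytes_emitted=6
Padding '==': partial quartet acc=0xF40 -> emit F4; bytes_emitted=7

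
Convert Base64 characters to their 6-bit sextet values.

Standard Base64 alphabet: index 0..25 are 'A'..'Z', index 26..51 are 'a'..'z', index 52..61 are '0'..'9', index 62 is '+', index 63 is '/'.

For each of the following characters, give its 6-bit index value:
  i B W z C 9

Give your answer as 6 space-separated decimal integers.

'i': a..z range, 26 + ord('i') − ord('a') = 34
'B': A..Z range, ord('B') − ord('A') = 1
'W': A..Z range, ord('W') − ord('A') = 22
'z': a..z range, 26 + ord('z') − ord('a') = 51
'C': A..Z range, ord('C') − ord('A') = 2
'9': 0..9 range, 52 + ord('9') − ord('0') = 61

Answer: 34 1 22 51 2 61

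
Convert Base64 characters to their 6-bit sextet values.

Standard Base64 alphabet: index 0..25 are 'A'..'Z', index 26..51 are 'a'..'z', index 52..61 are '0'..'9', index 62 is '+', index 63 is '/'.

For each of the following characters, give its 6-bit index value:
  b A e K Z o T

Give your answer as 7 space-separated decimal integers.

Answer: 27 0 30 10 25 40 19

Derivation:
'b': a..z range, 26 + ord('b') − ord('a') = 27
'A': A..Z range, ord('A') − ord('A') = 0
'e': a..z range, 26 + ord('e') − ord('a') = 30
'K': A..Z range, ord('K') − ord('A') = 10
'Z': A..Z range, ord('Z') − ord('A') = 25
'o': a..z range, 26 + ord('o') − ord('a') = 40
'T': A..Z range, ord('T') − ord('A') = 19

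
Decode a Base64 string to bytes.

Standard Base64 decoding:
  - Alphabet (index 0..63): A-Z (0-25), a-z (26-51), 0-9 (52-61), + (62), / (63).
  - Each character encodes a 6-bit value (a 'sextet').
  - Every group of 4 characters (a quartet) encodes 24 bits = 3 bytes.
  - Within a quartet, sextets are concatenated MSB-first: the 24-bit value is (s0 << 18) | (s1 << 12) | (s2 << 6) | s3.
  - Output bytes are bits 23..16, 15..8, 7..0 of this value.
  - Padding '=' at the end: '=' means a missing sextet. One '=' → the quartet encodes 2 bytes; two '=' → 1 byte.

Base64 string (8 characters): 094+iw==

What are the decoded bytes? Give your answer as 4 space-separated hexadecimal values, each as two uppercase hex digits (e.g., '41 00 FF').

After char 0 ('0'=52): chars_in_quartet=1 acc=0x34 bytes_emitted=0
After char 1 ('9'=61): chars_in_quartet=2 acc=0xD3D bytes_emitted=0
After char 2 ('4'=56): chars_in_quartet=3 acc=0x34F78 bytes_emitted=0
After char 3 ('+'=62): chars_in_quartet=4 acc=0xD3DE3E -> emit D3 DE 3E, reset; bytes_emitted=3
After char 4 ('i'=34): chars_in_quartet=1 acc=0x22 bytes_emitted=3
After char 5 ('w'=48): chars_in_quartet=2 acc=0x8B0 bytes_emitted=3
Padding '==': partial quartet acc=0x8B0 -> emit 8B; bytes_emitted=4

Answer: D3 DE 3E 8B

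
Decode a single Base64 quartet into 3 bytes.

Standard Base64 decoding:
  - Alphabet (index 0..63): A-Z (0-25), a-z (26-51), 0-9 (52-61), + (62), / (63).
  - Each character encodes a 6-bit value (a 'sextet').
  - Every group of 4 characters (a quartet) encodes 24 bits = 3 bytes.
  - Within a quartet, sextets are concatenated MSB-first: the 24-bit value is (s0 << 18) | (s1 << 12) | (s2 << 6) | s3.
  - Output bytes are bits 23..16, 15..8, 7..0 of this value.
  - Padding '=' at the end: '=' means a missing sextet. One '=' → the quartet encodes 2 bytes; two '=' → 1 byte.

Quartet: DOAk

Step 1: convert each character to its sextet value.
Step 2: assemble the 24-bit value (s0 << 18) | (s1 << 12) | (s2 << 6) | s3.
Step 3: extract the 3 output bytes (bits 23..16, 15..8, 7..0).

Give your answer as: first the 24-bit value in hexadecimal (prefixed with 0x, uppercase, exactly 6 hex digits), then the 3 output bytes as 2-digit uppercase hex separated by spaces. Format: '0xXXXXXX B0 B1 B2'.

Answer: 0x0CE024 0C E0 24

Derivation:
Sextets: D=3, O=14, A=0, k=36
24-bit: (3<<18) | (14<<12) | (0<<6) | 36
      = 0x0C0000 | 0x00E000 | 0x000000 | 0x000024
      = 0x0CE024
Bytes: (v>>16)&0xFF=0C, (v>>8)&0xFF=E0, v&0xFF=24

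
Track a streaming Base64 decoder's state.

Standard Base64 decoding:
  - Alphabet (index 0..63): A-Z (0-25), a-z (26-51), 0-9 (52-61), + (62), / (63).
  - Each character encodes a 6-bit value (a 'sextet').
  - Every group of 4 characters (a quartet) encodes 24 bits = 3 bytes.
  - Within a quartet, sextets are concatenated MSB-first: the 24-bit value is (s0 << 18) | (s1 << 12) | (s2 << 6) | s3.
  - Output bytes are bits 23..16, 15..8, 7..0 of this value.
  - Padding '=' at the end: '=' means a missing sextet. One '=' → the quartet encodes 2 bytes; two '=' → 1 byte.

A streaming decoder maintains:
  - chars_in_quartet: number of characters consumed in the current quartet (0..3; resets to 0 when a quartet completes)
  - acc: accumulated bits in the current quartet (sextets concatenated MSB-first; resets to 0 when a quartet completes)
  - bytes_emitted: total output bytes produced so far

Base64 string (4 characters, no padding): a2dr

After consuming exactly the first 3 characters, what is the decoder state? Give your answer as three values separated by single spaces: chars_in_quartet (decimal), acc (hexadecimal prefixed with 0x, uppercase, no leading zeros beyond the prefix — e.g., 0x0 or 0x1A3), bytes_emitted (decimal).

After char 0 ('a'=26): chars_in_quartet=1 acc=0x1A bytes_emitted=0
After char 1 ('2'=54): chars_in_quartet=2 acc=0x6B6 bytes_emitted=0
After char 2 ('d'=29): chars_in_quartet=3 acc=0x1AD9D bytes_emitted=0

Answer: 3 0x1AD9D 0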